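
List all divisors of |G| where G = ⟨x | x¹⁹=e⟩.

|G| = 19 = 19. By Lagrange's theorem the order of any subgroup divides 19; the divisors of 19 are 1, 19.

Answer: 1, 19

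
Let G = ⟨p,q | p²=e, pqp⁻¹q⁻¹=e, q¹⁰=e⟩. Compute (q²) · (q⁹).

Compute (q²) · (q⁹) by multiplying left to right and reducing via the relations at each step:
  (q²) · q⁹ = q

Answer: q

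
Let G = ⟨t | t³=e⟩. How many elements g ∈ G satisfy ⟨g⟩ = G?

G is cyclic of order 3. An element generates G iff its order is 3, and a cyclic group of order 3 has exactly φ(3) = 2 such elements.

Answer: 2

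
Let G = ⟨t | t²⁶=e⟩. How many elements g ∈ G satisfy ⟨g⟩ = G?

G is cyclic of order 26. An element generates G iff its order is 26, and a cyclic group of order 26 has exactly φ(26) = 12 such elements.

Answer: 12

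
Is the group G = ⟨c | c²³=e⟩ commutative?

G has a single generator, so G is cyclic and hence abelian.

Answer: Yes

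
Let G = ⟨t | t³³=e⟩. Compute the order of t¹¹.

Compute successive powers until reaching e:
  (t¹¹)¹ = t¹¹, (t¹¹)² = t²², (t¹¹)³ = e.
The smallest positive k with (t¹¹)ᵏ = e is 3.

Answer: 3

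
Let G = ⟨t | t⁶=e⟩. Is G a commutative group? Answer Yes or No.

G has a single generator, so G is cyclic and hence abelian.

Answer: Yes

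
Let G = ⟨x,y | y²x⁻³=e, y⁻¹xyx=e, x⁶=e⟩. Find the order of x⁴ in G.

Compute successive powers until reaching e:
  (x⁴)¹ = x⁴, (x⁴)² = x², (x⁴)³ = e.
The smallest positive k with (x⁴)ᵏ = e is 3.

Answer: 3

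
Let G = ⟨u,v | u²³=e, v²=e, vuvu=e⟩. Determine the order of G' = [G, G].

G' = [G, G] is generated by all commutators. The generator-pair commutators are: [u, v] = u².
The subgroup they normally generate is {e, u, u², u³, u⁴, u⁵, u⁶, u⁷, u⁸, u⁹, u¹⁰, u¹¹, u¹², u¹³, u¹⁴, u¹⁵, u¹⁶, u¹⁷, u¹⁸, u¹⁹, u²⁰, u²¹, u²²}, of order 23.
Check: |G/G'| = 46/23 = 2 is the order of the abelianisation.

Answer: 23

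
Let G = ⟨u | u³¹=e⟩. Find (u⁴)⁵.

Compute successive powers of (u⁴), reducing at each step:
  (u⁴)²: (u⁴) · u⁴ = u⁸
  (u⁴)³: (u⁸) · u⁴ = u¹²
  (u⁴)⁴: (u¹²) · u⁴ = u¹⁶
  (u⁴)⁵: (u¹⁶) · u⁴ = u²⁰

Answer: u²⁰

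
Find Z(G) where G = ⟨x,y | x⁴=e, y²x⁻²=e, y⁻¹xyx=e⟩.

An element z ∈ Z(G) iff z commutes with every generator.
For example x² is central: (x²)·x = x³ = x·(x²); (x²)·y = y⁻¹ = y·(x²).
Whereas x ∉ Z(G) since x·y = xy ≠ xy⁻¹ = y·x.
Checking each of the 8 elements this way gives Z(G) = {e, x²}, of order 2.

Answer: {e, x²}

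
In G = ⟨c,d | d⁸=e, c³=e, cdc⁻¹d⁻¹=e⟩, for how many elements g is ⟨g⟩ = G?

G is cyclic of order 24. An element generates G iff its order is 24, and a cyclic group of order 24 has exactly φ(24) = 8 such elements.

Answer: 8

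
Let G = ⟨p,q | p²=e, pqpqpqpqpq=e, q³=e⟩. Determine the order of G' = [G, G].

G' = [G, G] is generated by all commutators. The generator-pair commutators are: [p, q] = pqpq².
The subgroup they normally generate is {e, p, q, q², pq, pqp, pqpq, pqpqp, q²pq²p, q²pq², q²p, pq², qp, qpq, qpqp, pq²pq²p, pq²pq², pq²p, q²pq, q²pqp, q²pqpq, qpq²pq², qpq²p, qpq², pqpq², pq²pq, pq²pqp, pq²pqpq, pqpq²pq², pqpq²p, q²pq²pq, pqpq²pq, pqpq²pqp, pqpq²pqpq, q²pq²pqpq², q²pq²pqp, q²pq²pqpq, q²pqpq²pq², q²pqpq²p, q²pqpq², qpqpq², qpq²pq, qpq²pqp, qpq²pqpq, qpqpq²pq², qpqpq²p, qpqpq²pq, pq²pqpq²pq², pq²pqpq²p, pq²pqpq², q²pqpq²pq, q²pqpq²pqp, qpq²pqpq²p, qpq²pqpq², pq²pqpq²pq, pq²pqpq²pqp, pqpq²pqpq²p, pqpq²pqpq², pqpq²pqpq²pq, qpq²pqpq²pq}, of order 60.
Check: |G/G'| = 60/60 = 1 is the order of the abelianisation.

Answer: 60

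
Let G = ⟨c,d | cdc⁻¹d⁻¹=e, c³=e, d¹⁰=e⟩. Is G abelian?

Each pair of generators commutes: c·d = cd = d·c. Since the generators pairwise commute, every element of G commutes with every other, so G is abelian.

Answer: Yes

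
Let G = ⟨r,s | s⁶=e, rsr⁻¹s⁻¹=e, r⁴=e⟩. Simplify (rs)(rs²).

Compute (rs) · (rs²) by multiplying left to right and reducing via the relations at each step:
  (rs) · r = r²s
  (r²s) · s² = r²s³

Answer: r²s³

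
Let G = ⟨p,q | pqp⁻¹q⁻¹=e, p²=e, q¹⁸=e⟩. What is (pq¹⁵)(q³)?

Compute (pq¹⁵) · (q³) by multiplying left to right and reducing via the relations at each step:
  (pq¹⁵) · q³ = p

Answer: p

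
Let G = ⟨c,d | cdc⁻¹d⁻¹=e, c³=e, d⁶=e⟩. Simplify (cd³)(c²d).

Compute (cd³) · (c²d) by multiplying left to right and reducing via the relations at each step:
  (cd³) · c² = d³
  (d³) · d = d⁴

Answer: d⁴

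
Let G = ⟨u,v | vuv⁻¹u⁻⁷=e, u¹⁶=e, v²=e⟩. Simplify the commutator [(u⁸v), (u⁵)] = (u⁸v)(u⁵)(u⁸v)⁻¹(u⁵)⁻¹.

[(u⁸v), (u⁵)] = (u⁸v)·(u⁵)·(u⁸v)⁻¹·(u⁵)⁻¹.
  (u⁸v) · (u⁵) = u¹¹v
  (u¹¹v) · (u⁸v) = u³
  (u³) · (u¹¹) = u¹⁴

Answer: u¹⁴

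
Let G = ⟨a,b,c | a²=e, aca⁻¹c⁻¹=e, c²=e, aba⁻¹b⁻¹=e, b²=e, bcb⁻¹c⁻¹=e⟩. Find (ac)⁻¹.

The order of (ac) is 2 (smallest k with (ac)ᵏ = e), so (ac)⁻¹ = (ac)¹ = ac.
Check: (ac) · (ac) → (ac) · a = c;   c · c = e, giving e as required.

Answer: ac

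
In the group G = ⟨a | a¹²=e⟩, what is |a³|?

Compute successive powers until reaching e:
  (a³)¹ = a³, (a³)² = a⁶, (a³)³ = a⁹, (a³)⁴ = e.
The smallest positive k with (a³)ᵏ = e is 4.

Answer: 4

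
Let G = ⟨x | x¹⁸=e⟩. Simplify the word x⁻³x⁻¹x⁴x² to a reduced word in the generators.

Multiply left to right, reducing at each step:
  (x¹⁵) · x⁻¹ = x¹⁴
  (x¹⁴) · x⁴ = e
  e · x² = x²

Answer: x²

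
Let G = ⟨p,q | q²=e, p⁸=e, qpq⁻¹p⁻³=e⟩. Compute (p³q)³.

Compute successive powers of (p³q), reducing at each step:
  (p³q)²: (p³q) · p³ = p⁴q;   (p⁴q) · q = p⁴
  (p³q)³: (p⁴) · p³ = p⁷;   (p⁷) · q = p⁷q

Answer: p⁷q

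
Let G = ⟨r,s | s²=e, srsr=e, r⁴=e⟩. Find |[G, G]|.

G' = [G, G] is generated by all commutators. The generator-pair commutators are: [r, s] = r².
The subgroup they normally generate is {e, r²}, of order 2.
Check: |G/G'| = 8/2 = 4 is the order of the abelianisation.

Answer: 2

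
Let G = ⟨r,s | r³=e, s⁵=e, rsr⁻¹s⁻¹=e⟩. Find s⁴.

Compute successive powers of s, reducing at each step:
  s²: s · s = s²
  s³: (s²) · s = s³
  s⁴: (s³) · s = s⁴

Answer: s⁴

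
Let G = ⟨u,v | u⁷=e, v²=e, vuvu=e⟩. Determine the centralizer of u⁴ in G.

⟨u⁴⟩ ⊆ C_G(u⁴) since powers of u⁴ commute with u⁴; so |C_G(u⁴)| ≥ |⟨u⁴⟩| = 7.
By orbit–stabilizer, |C_G(u⁴)| = |G| / |conj. class of u⁴| = 14 / 2 = 7.
The 7 elements commuting with u⁴ are {e, u, u², u³, u⁴, u⁵, u⁶}.

Answer: {e, u, u², u³, u⁴, u⁵, u⁶}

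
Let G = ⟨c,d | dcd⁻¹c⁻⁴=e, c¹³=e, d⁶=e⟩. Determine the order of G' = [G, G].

G' = [G, G] is generated by all commutators. The generator-pair commutators are: [c, d] = c¹⁰.
The subgroup they normally generate is {e, c, c², c³, c⁴, c⁵, c⁶, c⁷, c⁸, c⁹, c¹⁰, c¹¹, c¹²}, of order 13.
Check: |G/G'| = 78/13 = 6 is the order of the abelianisation.

Answer: 13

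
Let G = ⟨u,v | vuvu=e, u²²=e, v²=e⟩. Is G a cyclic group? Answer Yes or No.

Every cyclic group is abelian. But u·v = uv while v·u = u²¹v, so u·v ≠ v·u and G is not abelian. Hence G is not cyclic.

Answer: No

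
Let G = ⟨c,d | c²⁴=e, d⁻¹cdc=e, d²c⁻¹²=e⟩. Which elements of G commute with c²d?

⟨c²d⟩ ⊆ C_G(c²d) since powers of c²d commute with c²d; so |C_G(c²d)| ≥ |⟨c²d⟩| = 4.
By orbit–stabilizer, |C_G(c²d)| = |G| / |conj. class of c²d| = 48 / 12 = 4.
The 4 elements commuting with c²d are {e, c¹², c²d, c²d⁻¹}.

Answer: {e, c¹², c²d, c²d⁻¹}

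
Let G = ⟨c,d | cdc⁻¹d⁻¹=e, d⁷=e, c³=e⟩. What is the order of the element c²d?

Compute successive powers until reaching e:
  (c²d)¹ = c²d, (c²d)² = cd², (c²d)³ = d³, (c²d)⁴ = c²d⁴, (c²d)⁵ = cd⁵, (c²d)⁶ = d⁶, (c²d)⁷ = c², (c²d)⁸ = cd, (c²d)⁹ = d², (c²d)¹⁰ = c²d³, (c²d)¹¹ = cd⁴, (c²d)¹² = d⁵, (c²d)¹³ = c²d⁶, (c²d)¹⁴ = c, (c²d)¹⁵ = d, (c²d)¹⁶ = c²d², (c²d)¹⁷ = cd³, (c²d)¹⁸ = d⁴, (c²d)¹⁹ = c²d⁵, (c²d)²⁰ = cd⁶, (c²d)²¹ = e.
The smallest positive k with (c²d)ᵏ = e is 21.

Answer: 21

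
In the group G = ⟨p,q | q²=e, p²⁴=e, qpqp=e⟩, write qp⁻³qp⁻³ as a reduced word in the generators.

Multiply left to right, reducing at each step:
  q · p⁻³ = p³q
  (p³q) · q = p³
  (p³) · p⁻³ = e

Answer: e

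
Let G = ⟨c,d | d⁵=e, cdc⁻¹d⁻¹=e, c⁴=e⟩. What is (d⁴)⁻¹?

The order of (d⁴) is 5 (smallest k with (d⁴)ᵏ = e), so (d⁴)⁻¹ = (d⁴)⁴ = d.
Check: (d⁴) · d → (d⁴) · d = e, giving e as required.

Answer: d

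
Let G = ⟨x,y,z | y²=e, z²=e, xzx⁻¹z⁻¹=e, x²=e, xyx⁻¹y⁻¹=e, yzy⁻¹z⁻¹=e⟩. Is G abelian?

Each pair of generators commutes: x·y = xy = y·x; x·z = xz = z·x; y·z = yz = z·y. Since the generators pairwise commute, every element of G commutes with every other, so G is abelian.

Answer: Yes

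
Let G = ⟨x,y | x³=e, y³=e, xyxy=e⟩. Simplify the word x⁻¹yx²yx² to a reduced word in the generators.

Multiply left to right, reducing at each step:
  (x²) · y = x²y
  (x²y) · x² = xy²x
  (xy²x) · y = y²x
  (y²x) · x² = y²

Answer: y²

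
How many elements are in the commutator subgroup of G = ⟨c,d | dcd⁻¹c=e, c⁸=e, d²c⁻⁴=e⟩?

G' = [G, G] is generated by all commutators. The generator-pair commutators are: [c, d] = c².
The subgroup they normally generate is {e, c², c⁴, c⁶}, of order 4.
Check: |G/G'| = 16/4 = 4 is the order of the abelianisation.

Answer: 4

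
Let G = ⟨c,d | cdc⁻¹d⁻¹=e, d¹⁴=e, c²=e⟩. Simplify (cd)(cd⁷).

Compute (cd) · (cd⁷) by multiplying left to right and reducing via the relations at each step:
  (cd) · c = d
  d · d⁷ = d⁸

Answer: d⁸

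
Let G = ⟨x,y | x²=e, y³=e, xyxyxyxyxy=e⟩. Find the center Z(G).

An element z ∈ Z(G) iff z commutes with every generator.
For example e is central: e·x = x = x·e; e·y = y = y·e.
Whereas x ∉ Z(G) since x·y = xy ≠ yx = y·x.
Checking each of the 60 elements this way gives Z(G) = {e}, of order 1.

Answer: {e}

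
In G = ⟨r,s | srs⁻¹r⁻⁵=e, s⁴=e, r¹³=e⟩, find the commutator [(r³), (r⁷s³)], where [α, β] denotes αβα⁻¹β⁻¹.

[(r³), (r⁷s³)] = (r³)·(r⁷s³)·(r³)⁻¹·(r⁷s³)⁻¹.
  (r³) · (r⁷s³) = r¹⁰s³
  (r¹⁰s³) · (r¹⁰) = r¹²s³
  (r¹²s³) · (r⁴s) = r⁵

Answer: r⁵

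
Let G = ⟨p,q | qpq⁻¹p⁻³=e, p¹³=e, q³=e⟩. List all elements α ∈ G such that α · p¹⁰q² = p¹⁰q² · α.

⟨p¹⁰q²⟩ ⊆ C_G(p¹⁰q²) since powers of p¹⁰q² commute with p¹⁰q²; so |C_G(p¹⁰q²)| ≥ |⟨p¹⁰q²⟩| = 3.
By orbit–stabilizer, |C_G(p¹⁰q²)| = |G| / |conj. class of p¹⁰q²| = 39 / 13 = 3.
The 3 elements commuting with p¹⁰q² are {e, p⁹q, p¹⁰q²}.

Answer: {e, p⁹q, p¹⁰q²}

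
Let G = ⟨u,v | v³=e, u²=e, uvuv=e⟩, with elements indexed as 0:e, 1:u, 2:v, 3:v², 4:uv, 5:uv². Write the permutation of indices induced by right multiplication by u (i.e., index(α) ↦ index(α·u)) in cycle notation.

(0 1)(2 5)(3 4)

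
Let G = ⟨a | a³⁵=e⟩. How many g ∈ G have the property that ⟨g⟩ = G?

G is cyclic of order 35. An element generates G iff its order is 35, and a cyclic group of order 35 has exactly φ(35) = 24 such elements.

Answer: 24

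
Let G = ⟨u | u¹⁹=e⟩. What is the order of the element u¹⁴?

Compute successive powers until reaching e:
  (u¹⁴)¹ = u¹⁴, (u¹⁴)² = u⁹, (u¹⁴)³ = u⁴, (u¹⁴)⁴ = u¹⁸, (u¹⁴)⁵ = u¹³, (u¹⁴)⁶ = u⁸, (u¹⁴)⁷ = u³, (u¹⁴)⁸ = u¹⁷, (u¹⁴)⁹ = u¹², (u¹⁴)¹⁰ = u⁷, (u¹⁴)¹¹ = u², (u¹⁴)¹² = u¹⁶, (u¹⁴)¹³ = u¹¹, (u¹⁴)¹⁴ = u⁶, (u¹⁴)¹⁵ = u, (u¹⁴)¹⁶ = u¹⁵, (u¹⁴)¹⁷ = u¹⁰, (u¹⁴)¹⁸ = u⁵, (u¹⁴)¹⁹ = e.
The smallest positive k with (u¹⁴)ᵏ = e is 19.

Answer: 19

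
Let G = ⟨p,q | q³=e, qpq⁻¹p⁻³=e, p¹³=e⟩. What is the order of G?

Enumerate words in the generators, reducing via the relations: the distinct elements are
  {e, p, q, pq, p², p³, p⁴, p⁵, p⁶, p⁷, p⁸, p⁹, q², pq², p²q, p³q, p¹², p¹¹, p¹⁰, p⁴q, p⁵q, p⁶q, p⁷q, p⁸q, p⁹q, p²q², p³q², p¹²q, p¹¹q, p¹⁰q, p⁴q², p⁵q², p⁶q², p⁷q², p⁸q², p⁹q², p¹²q², p¹¹q², p¹⁰q²}.
No further products give new elements, so |G| = 39.

Answer: 39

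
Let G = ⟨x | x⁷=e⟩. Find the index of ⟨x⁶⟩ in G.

First find ord(x⁶) by computing successive powers:
  (x⁶)¹ = x⁶, (x⁶)² = x⁵, (x⁶)³ = x⁴, (x⁶)⁴ = x³, (x⁶)⁵ = x², (x⁶)⁶ = x, (x⁶)⁷ = e.
So |⟨x⁶⟩| = ord(x⁶) = 7. With |G| = 7, by Lagrange [G : ⟨x⁶⟩] = 7/7 = 1.

Answer: 1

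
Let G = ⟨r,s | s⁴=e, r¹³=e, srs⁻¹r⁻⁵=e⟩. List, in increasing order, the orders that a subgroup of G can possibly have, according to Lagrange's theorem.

|G| = 52 = 2² · 13. By Lagrange's theorem the order of any subgroup divides 52; the divisors of 52 are 1, 2, 4, 13, 26, 52.

Answer: 1, 2, 4, 13, 26, 52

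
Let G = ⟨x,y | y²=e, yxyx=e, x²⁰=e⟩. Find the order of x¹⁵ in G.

Compute successive powers until reaching e:
  (x¹⁵)¹ = x¹⁵, (x¹⁵)² = x¹⁰, (x¹⁵)³ = x⁵, (x¹⁵)⁴ = e.
The smallest positive k with (x¹⁵)ᵏ = e is 4.

Answer: 4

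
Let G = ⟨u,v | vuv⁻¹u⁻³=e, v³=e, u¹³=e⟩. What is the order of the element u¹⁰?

Compute successive powers until reaching e:
  (u¹⁰)¹ = u¹⁰, (u¹⁰)² = u⁷, (u¹⁰)³ = u⁴, (u¹⁰)⁴ = u, (u¹⁰)⁵ = u¹¹, (u¹⁰)⁶ = u⁸, (u¹⁰)⁷ = u⁵, (u¹⁰)⁸ = u², (u¹⁰)⁹ = u¹², (u¹⁰)¹⁰ = u⁹, (u¹⁰)¹¹ = u⁶, (u¹⁰)¹² = u³, (u¹⁰)¹³ = e.
The smallest positive k with (u¹⁰)ᵏ = e is 13.

Answer: 13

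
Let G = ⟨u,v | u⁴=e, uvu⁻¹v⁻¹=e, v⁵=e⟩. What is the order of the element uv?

Compute successive powers until reaching e:
  (uv)¹ = uv, (uv)² = u²v², (uv)³ = u³v³, (uv)⁴ = v⁴, (uv)⁵ = u, (uv)⁶ = u²v, (uv)⁷ = u³v², (uv)⁸ = v³, (uv)⁹ = uv⁴, (uv)¹⁰ = u², (uv)¹¹ = u³v, (uv)¹² = v², (uv)¹³ = uv³, (uv)¹⁴ = u²v⁴, (uv)¹⁵ = u³, (uv)¹⁶ = v, (uv)¹⁷ = uv², (uv)¹⁸ = u²v³, (uv)¹⁹ = u³v⁴, (uv)²⁰ = e.
The smallest positive k with (uv)ᵏ = e is 20.

Answer: 20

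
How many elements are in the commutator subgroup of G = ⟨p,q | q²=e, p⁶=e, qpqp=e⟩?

G' = [G, G] is generated by all commutators. The generator-pair commutators are: [p, q] = p².
The subgroup they normally generate is {e, p², p⁴}, of order 3.
Check: |G/G'| = 12/3 = 4 is the order of the abelianisation.

Answer: 3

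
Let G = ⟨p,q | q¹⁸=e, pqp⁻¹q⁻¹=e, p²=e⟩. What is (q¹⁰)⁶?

Compute successive powers of (q¹⁰), reducing at each step:
  (q¹⁰)²: (q¹⁰) · q¹⁰ = q²
  (q¹⁰)³: (q²) · q¹⁰ = q¹²
  (q¹⁰)⁴: (q¹²) · q¹⁰ = q⁴
  (q¹⁰)⁵: (q⁴) · q¹⁰ = q¹⁴
  (q¹⁰)⁶: (q¹⁴) · q¹⁰ = q⁶

Answer: q⁶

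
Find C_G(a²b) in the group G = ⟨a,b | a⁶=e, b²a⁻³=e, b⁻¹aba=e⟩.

⟨a²b⟩ ⊆ C_G(a²b) since powers of a²b commute with a²b; so |C_G(a²b)| ≥ |⟨a²b⟩| = 4.
By orbit–stabilizer, |C_G(a²b)| = |G| / |conj. class of a²b| = 12 / 3 = 4.
The 4 elements commuting with a²b are {e, a³, a²b, a²b⁻¹}.

Answer: {e, a³, a²b, a²b⁻¹}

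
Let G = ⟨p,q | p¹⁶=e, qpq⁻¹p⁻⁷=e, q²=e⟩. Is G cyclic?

Every cyclic group is abelian. But p·q = pq while q·p = p⁷q, so p·q ≠ q·p and G is not abelian. Hence G is not cyclic.

Answer: No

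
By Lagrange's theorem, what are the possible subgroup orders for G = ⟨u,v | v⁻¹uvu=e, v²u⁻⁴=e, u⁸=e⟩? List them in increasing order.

|G| = 16 = 2⁴. By Lagrange's theorem the order of any subgroup divides 16; the divisors of 16 are 1, 2, 4, 8, 16.

Answer: 1, 2, 4, 8, 16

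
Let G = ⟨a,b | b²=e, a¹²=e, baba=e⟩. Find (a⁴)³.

Compute successive powers of (a⁴), reducing at each step:
  (a⁴)²: (a⁴) · a⁴ = a⁸
  (a⁴)³: (a⁸) · a⁴ = e

Answer: e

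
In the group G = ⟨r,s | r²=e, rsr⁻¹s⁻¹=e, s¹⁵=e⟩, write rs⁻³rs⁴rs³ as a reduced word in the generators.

Multiply left to right, reducing at each step:
  r · s⁻³ = rs¹²
  (rs¹²) · r = s¹²
  (s¹²) · s⁴ = s
  s · r = rs
  (rs) · s³ = rs⁴

Answer: rs⁴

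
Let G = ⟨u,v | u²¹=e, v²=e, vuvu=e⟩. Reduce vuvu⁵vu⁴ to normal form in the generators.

Multiply left to right, reducing at each step:
  v · u = u²⁰v
  (u²⁰v) · v = u²⁰
  (u²⁰) · u⁵ = u⁴
  (u⁴) · v = u⁴v
  (u⁴v) · u⁴ = v

Answer: v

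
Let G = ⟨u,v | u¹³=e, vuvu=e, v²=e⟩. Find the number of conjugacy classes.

The conjugacy classes (representative and size) are:
  [e] (size 1), [u¹²] (size 2), [u¹¹] (size 2), [u³] (size 2), [u⁴] (size 2), [u⁸] (size 2), [u⁶] (size 2), [v] (size 13).
Class equation: 1 + 2 + 2 + 2 + 2 + 2 + 2 + 13 = 26 = |G|. So G has 8 conjugacy classes.

Answer: 8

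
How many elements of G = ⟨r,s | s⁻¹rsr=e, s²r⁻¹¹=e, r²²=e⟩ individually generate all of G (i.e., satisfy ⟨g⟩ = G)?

⟨g⟩ = G would require ord(g) = |G| = 44, but the maximum element order in G is 22 < 44. So G is not cyclic and no single element generates it: the count is 0.

Answer: 0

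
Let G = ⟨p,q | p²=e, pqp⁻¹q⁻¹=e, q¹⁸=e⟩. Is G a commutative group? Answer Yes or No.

Each pair of generators commutes: p·q = pq = q·p. Since the generators pairwise commute, every element of G commutes with every other, so G is abelian.

Answer: Yes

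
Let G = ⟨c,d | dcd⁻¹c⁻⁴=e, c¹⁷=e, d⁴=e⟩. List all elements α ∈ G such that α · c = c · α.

⟨c⟩ ⊆ C_G(c) since powers of c commute with c; so |C_G(c)| ≥ |⟨c⟩| = 17.
By orbit–stabilizer, |C_G(c)| = |G| / |conj. class of c| = 68 / 4 = 17.
The 17 elements commuting with c are {e, c, c², c³, c⁴, c⁵, c⁶, c⁷, c⁸, c⁹, c¹⁰, c¹¹, c¹², c¹³, c¹⁴, c¹⁵, c¹⁶}.

Answer: {e, c, c², c³, c⁴, c⁵, c⁶, c⁷, c⁸, c⁹, c¹⁰, c¹¹, c¹², c¹³, c¹⁴, c¹⁵, c¹⁶}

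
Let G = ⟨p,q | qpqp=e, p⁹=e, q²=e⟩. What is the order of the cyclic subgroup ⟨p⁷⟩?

|⟨p⁷⟩| equals the order of p⁷. Compute successive powers until reaching e:
  (p⁷)¹ = p⁷, (p⁷)² = p⁵, (p⁷)³ = p³, (p⁷)⁴ = p, (p⁷)⁵ = p⁸, (p⁷)⁶ = p⁶, (p⁷)⁷ = p⁴, (p⁷)⁸ = p², (p⁷)⁹ = e.
The smallest positive k with (p⁷)ᵏ = e is 9, so |⟨p⁷⟩| = 9.

Answer: 9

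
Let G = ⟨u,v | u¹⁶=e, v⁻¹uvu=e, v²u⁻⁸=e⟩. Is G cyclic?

Every cyclic group is abelian. But u·v = uv while v·u = u⁷v⁻¹, so u·v ≠ v·u and G is not abelian. Hence G is not cyclic.

Answer: No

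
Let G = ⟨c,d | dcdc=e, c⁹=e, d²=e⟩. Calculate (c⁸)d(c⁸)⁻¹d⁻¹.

[(c⁸), d] = (c⁸)·d·(c⁸)⁻¹·d⁻¹.
  (c⁸) · d = c⁸d
  (c⁸d) · c = c⁷d
  (c⁷d) · d = c⁷

Answer: c⁷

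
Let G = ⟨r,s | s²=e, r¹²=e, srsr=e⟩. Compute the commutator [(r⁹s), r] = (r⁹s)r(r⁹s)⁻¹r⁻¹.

[(r⁹s), r] = (r⁹s)·r·(r⁹s)⁻¹·r⁻¹.
  (r⁹s) · r = r⁸s
  (r⁸s) · (r⁹s) = r¹¹
  (r¹¹) · (r¹¹) = r¹⁰

Answer: r¹⁰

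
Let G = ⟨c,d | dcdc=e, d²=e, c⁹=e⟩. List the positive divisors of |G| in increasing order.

|G| = 18 = 2 · 3². By Lagrange's theorem the order of any subgroup divides 18; the divisors of 18 are 1, 2, 3, 6, 9, 18.

Answer: 1, 2, 3, 6, 9, 18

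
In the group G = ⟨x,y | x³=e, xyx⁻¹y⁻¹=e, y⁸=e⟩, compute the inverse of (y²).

The order of (y²) is 4 (smallest k with (y²)ᵏ = e), so (y²)⁻¹ = (y²)³ = y⁶.
Check: (y²) · (y⁶) → (y²) · y⁶ = e, giving e as required.

Answer: y⁶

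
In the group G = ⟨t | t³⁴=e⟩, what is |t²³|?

Compute successive powers until reaching e:
  (t²³)¹ = t²³, (t²³)² = t¹², (t²³)³ = t, (t²³)⁴ = t²⁴, (t²³)⁵ = t¹³, (t²³)⁶ = t², (t²³)⁷ = t²⁵, (t²³)⁸ = t¹⁴, (t²³)⁹ = t³, (t²³)¹⁰ = t²⁶, (t²³)¹¹ = t¹⁵, (t²³)¹² = t⁴, (t²³)¹³ = t²⁷, (t²³)¹⁴ = t¹⁶, (t²³)¹⁵ = t⁵, (t²³)¹⁶ = t²⁸, (t²³)¹⁷ = t¹⁷, (t²³)¹⁸ = t⁶, (t²³)¹⁹ = t²⁹, (t²³)²⁰ = t¹⁸, (t²³)²¹ = t⁷, (t²³)²² = t³⁰, (t²³)²³ = t¹⁹, (t²³)²⁴ = t⁸, (t²³)²⁵ = t³¹, (t²³)²⁶ = t²⁰, (t²³)²⁷ = t⁹, (t²³)²⁸ = t³², (t²³)²⁹ = t²¹, (t²³)³⁰ = t¹⁰, (t²³)³¹ = t³³, (t²³)³² = t²², (t²³)³³ = t¹¹, (t²³)³⁴ = e.
The smallest positive k with (t²³)ᵏ = e is 34.

Answer: 34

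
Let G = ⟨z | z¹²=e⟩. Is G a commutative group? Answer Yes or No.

G has a single generator, so G is cyclic and hence abelian.

Answer: Yes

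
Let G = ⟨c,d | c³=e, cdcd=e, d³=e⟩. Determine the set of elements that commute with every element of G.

An element z ∈ Z(G) iff z commutes with every generator.
For example e is central: e·c = c = c·e; e·d = d = d·e.
Whereas c ∉ Z(G) since c·d = cd ≠ c²d² = d·c.
Checking each of the 12 elements this way gives Z(G) = {e}, of order 1.

Answer: {e}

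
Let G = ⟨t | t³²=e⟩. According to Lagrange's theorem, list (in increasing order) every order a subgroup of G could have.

|G| = 32 = 2⁵. By Lagrange's theorem the order of any subgroup divides 32; the divisors of 32 are 1, 2, 4, 8, 16, 32.

Answer: 1, 2, 4, 8, 16, 32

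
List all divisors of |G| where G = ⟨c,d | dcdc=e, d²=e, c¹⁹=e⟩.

|G| = 38 = 2 · 19. By Lagrange's theorem the order of any subgroup divides 38; the divisors of 38 are 1, 2, 19, 38.

Answer: 1, 2, 19, 38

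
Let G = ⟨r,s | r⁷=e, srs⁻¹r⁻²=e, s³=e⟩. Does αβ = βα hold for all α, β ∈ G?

r·s = rs but s·r = r²s, so r·s ≠ s·r and G is not abelian.

Answer: No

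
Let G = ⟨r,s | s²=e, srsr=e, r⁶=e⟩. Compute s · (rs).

Compute s · (rs) by multiplying left to right and reducing via the relations at each step:
  s · r = r⁵s
  (r⁵s) · s = r⁵

Answer: r⁵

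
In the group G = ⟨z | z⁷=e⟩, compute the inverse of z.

The order of z is 7 (smallest k with zᵏ = e), so z⁻¹ = z⁶ = z⁶.
Check: z · (z⁶) → z · z⁶ = e, giving e as required.

Answer: z⁶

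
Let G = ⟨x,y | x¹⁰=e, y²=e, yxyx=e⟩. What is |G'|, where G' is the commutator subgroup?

G' = [G, G] is generated by all commutators. The generator-pair commutators are: [x, y] = x².
The subgroup they normally generate is {e, x², x⁴, x⁶, x⁸}, of order 5.
Check: |G/G'| = 20/5 = 4 is the order of the abelianisation.

Answer: 5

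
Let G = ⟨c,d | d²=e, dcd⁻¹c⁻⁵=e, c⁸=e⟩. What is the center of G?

An element z ∈ Z(G) iff z commutes with every generator.
For example c² is central: (c²)·c = c³ = c·(c²); (c²)·d = c²d = d·(c²).
Whereas c ∉ Z(G) since c·d = cd ≠ c⁵d = d·c.
Checking each of the 16 elements this way gives Z(G) = {e, c², c⁴, c⁶}, of order 4.

Answer: {e, c², c⁴, c⁶}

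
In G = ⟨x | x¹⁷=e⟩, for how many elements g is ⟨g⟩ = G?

G is cyclic of order 17. An element generates G iff its order is 17, and a cyclic group of order 17 has exactly φ(17) = 16 such elements.

Answer: 16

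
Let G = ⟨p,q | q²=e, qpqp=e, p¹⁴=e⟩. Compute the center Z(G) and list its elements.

An element z ∈ Z(G) iff z commutes with every generator.
For example p⁷ is central: (p⁷)·p = p⁸ = p·(p⁷); (p⁷)·q = p⁷q = q·(p⁷).
Whereas p ∉ Z(G) since p·q = pq ≠ p¹³q = q·p.
Checking each of the 28 elements this way gives Z(G) = {e, p⁷}, of order 2.

Answer: {e, p⁷}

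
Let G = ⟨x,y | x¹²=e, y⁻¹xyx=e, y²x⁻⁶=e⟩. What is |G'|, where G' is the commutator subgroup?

G' = [G, G] is generated by all commutators. The generator-pair commutators are: [x, y] = x².
The subgroup they normally generate is {e, x², x⁴, x⁶, x⁸, x¹⁰}, of order 6.
Check: |G/G'| = 24/6 = 4 is the order of the abelianisation.

Answer: 6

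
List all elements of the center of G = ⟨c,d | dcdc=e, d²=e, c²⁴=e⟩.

An element z ∈ Z(G) iff z commutes with every generator.
For example c¹² is central: (c¹²)·c = c¹³ = c·(c¹²); (c¹²)·d = c¹²d = d·(c¹²).
Whereas c ∉ Z(G) since c·d = cd ≠ c²³d = d·c.
Checking each of the 48 elements this way gives Z(G) = {e, c¹²}, of order 2.

Answer: {e, c¹²}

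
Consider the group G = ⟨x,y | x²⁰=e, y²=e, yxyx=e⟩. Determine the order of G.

Enumerate words in the generators, reducing via the relations: the distinct elements are
  {e, x, y, xy, x², x³, x⁴, x⁵, x⁶, x⁷, x⁸, x⁹, x²y, x³y, x¹², x¹³, x¹¹, x¹⁰, x¹⁴, x¹⁵, x¹⁶, x¹⁷, x¹⁸, x¹⁹, x⁴y, x⁵y, x⁶y, x⁷y, x⁸y, x⁹y, x¹²y, x¹³y, x¹¹y, x¹⁰y, x¹⁴y, x¹⁵y, x¹⁶y, x¹⁷y, x¹⁸y, x¹⁹y}.
No further products give new elements, so |G| = 40.

Answer: 40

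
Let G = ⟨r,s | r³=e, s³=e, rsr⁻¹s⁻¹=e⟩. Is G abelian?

Each pair of generators commutes: r·s = rs = s·r. Since the generators pairwise commute, every element of G commutes with every other, so G is abelian.

Answer: Yes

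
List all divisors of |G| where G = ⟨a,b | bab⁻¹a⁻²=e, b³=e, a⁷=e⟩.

|G| = 21 = 3 · 7. By Lagrange's theorem the order of any subgroup divides 21; the divisors of 21 are 1, 3, 7, 21.

Answer: 1, 3, 7, 21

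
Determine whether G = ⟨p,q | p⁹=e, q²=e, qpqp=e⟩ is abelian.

p·q = pq but q·p = p⁸q, so p·q ≠ q·p and G is not abelian.

Answer: No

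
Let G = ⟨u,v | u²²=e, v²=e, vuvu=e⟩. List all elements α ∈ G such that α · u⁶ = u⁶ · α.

⟨u⁶⟩ ⊆ C_G(u⁶) since powers of u⁶ commute with u⁶; so |C_G(u⁶)| ≥ |⟨u⁶⟩| = 11.
By orbit–stabilizer, |C_G(u⁶)| = |G| / |conj. class of u⁶| = 44 / 2 = 22.
The 22 elements commuting with u⁶ are {e, u, u², u³, u⁴, u⁵, u⁶, u⁷, u⁸, u⁹, u¹⁰, u¹¹, u¹², u¹³, u¹⁴, u¹⁵, u¹⁶, u¹⁷, u¹⁸, u¹⁹, u²⁰, u²¹}.

Answer: {e, u, u², u³, u⁴, u⁵, u⁶, u⁷, u⁸, u⁹, u¹⁰, u¹¹, u¹², u¹³, u¹⁴, u¹⁵, u¹⁶, u¹⁷, u¹⁸, u¹⁹, u²⁰, u²¹}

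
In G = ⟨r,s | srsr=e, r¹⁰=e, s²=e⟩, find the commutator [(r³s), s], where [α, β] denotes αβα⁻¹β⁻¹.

[(r³s), s] = (r³s)·s·(r³s)⁻¹·s⁻¹.
  (r³s) · s = r³
  (r³) · (r³s) = r⁶s
  (r⁶s) · s = r⁶

Answer: r⁶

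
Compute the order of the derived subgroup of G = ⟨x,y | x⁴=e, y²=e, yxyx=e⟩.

G' = [G, G] is generated by all commutators. The generator-pair commutators are: [x, y] = x².
The subgroup they normally generate is {e, x²}, of order 2.
Check: |G/G'| = 8/2 = 4 is the order of the abelianisation.

Answer: 2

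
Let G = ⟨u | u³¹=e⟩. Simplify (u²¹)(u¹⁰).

Compute (u²¹) · (u¹⁰) by multiplying left to right and reducing via the relations at each step:
  (u²¹) · u¹⁰ = e

Answer: e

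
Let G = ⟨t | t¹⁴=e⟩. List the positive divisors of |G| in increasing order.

|G| = 14 = 2 · 7. By Lagrange's theorem the order of any subgroup divides 14; the divisors of 14 are 1, 2, 7, 14.

Answer: 1, 2, 7, 14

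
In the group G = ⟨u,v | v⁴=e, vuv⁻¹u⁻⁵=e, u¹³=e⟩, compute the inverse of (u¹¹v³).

The order of (u¹¹v³) is 4 (smallest k with (u¹¹v³)ᵏ = e), so (u¹¹v³)⁻¹ = (u¹¹v³)³ = u¹⁰v.
Check: (u¹¹v³) · (u¹⁰v) → (u¹¹v³) · u¹⁰ = v³;   (v³) · v = e, giving e as required.

Answer: u¹⁰v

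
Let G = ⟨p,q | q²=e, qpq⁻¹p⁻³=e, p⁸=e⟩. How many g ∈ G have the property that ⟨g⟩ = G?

⟨g⟩ = G would require ord(g) = |G| = 16, but the maximum element order in G is 8 < 16. So G is not cyclic and no single element generates it: the count is 0.

Answer: 0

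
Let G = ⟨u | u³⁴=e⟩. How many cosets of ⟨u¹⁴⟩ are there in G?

First find ord(u¹⁴) by computing successive powers:
  (u¹⁴)¹ = u¹⁴, (u¹⁴)² = u²⁸, (u¹⁴)³ = u⁸, (u¹⁴)⁴ = u²², (u¹⁴)⁵ = u², (u¹⁴)⁶ = u¹⁶, (u¹⁴)⁷ = u³⁰, (u¹⁴)⁸ = u¹⁰, (u¹⁴)⁹ = u²⁴, (u¹⁴)¹⁰ = u⁴, (u¹⁴)¹¹ = u¹⁸, (u¹⁴)¹² = u³², (u¹⁴)¹³ = u¹², (u¹⁴)¹⁴ = u²⁶, (u¹⁴)¹⁵ = u⁶, (u¹⁴)¹⁶ = u²⁰, (u¹⁴)¹⁷ = e.
So |⟨u¹⁴⟩| = ord(u¹⁴) = 17. With |G| = 34, by Lagrange [G : ⟨u¹⁴⟩] = 34/17 = 2.

Answer: 2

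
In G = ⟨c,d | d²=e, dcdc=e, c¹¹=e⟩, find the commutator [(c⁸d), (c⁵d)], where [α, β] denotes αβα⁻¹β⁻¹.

[(c⁸d), (c⁵d)] = (c⁸d)·(c⁵d)·(c⁸d)⁻¹·(c⁵d)⁻¹.
  (c⁸d) · (c⁵d) = c³
  (c³) · (c⁸d) = d
  d · (c⁵d) = c⁶

Answer: c⁶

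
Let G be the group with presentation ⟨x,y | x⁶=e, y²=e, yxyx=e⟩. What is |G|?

Enumerate words in the generators, reducing via the relations: the distinct elements are
  {e, x, y, xy, x², x³, x⁴, x⁵, x²y, x³y, x⁴y, x⁵y}.
No further products give new elements, so |G| = 12.

Answer: 12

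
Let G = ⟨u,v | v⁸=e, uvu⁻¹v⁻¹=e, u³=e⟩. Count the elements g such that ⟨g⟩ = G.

G is cyclic of order 24. An element generates G iff its order is 24, and a cyclic group of order 24 has exactly φ(24) = 8 such elements.

Answer: 8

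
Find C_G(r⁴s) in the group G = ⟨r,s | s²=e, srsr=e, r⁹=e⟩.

⟨r⁴s⟩ ⊆ C_G(r⁴s) since powers of r⁴s commute with r⁴s; so |C_G(r⁴s)| ≥ |⟨r⁴s⟩| = 2.
By orbit–stabilizer, |C_G(r⁴s)| = |G| / |conj. class of r⁴s| = 18 / 9 = 2.
The 2 elements commuting with r⁴s are {e, r⁴s}.

Answer: {e, r⁴s}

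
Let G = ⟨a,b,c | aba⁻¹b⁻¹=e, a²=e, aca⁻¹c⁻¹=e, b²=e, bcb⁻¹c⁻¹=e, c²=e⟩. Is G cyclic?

|G| = 8, but the maximum element order in G is 2 < 8. No single element generates all of G, so G is not cyclic.

Answer: No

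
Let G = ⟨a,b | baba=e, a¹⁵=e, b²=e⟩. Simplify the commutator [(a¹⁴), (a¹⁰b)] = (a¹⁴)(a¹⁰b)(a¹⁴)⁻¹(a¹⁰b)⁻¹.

[(a¹⁴), (a¹⁰b)] = (a¹⁴)·(a¹⁰b)·(a¹⁴)⁻¹·(a¹⁰b)⁻¹.
  (a¹⁴) · (a¹⁰b) = a⁹b
  (a⁹b) · a = a⁸b
  (a⁸b) · (a¹⁰b) = a¹³

Answer: a¹³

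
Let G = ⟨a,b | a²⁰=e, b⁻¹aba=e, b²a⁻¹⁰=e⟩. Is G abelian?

a·b = ab but b·a = a⁹b⁻¹, so a·b ≠ b·a and G is not abelian.

Answer: No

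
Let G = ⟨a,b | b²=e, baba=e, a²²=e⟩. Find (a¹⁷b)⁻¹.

The order of (a¹⁷b) is 2 (smallest k with (a¹⁷b)ᵏ = e), so (a¹⁷b)⁻¹ = (a¹⁷b)¹ = a¹⁷b.
Check: (a¹⁷b) · (a¹⁷b) → (a¹⁷b) · a¹⁷ = b;   b · b = e, giving e as required.

Answer: a¹⁷b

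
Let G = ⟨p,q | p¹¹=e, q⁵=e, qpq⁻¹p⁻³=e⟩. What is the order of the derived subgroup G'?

G' = [G, G] is generated by all commutators. The generator-pair commutators are: [p, q] = p⁹.
The subgroup they normally generate is {e, p, p², p³, p⁴, p⁵, p⁶, p⁷, p⁸, p⁹, p¹⁰}, of order 11.
Check: |G/G'| = 55/11 = 5 is the order of the abelianisation.

Answer: 11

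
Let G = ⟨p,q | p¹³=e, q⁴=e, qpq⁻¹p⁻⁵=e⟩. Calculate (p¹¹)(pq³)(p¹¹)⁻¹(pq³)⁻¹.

[(p¹¹), (pq³)] = (p¹¹)·(pq³)·(p¹¹)⁻¹·(pq³)⁻¹.
  (p¹¹) · (pq³) = p¹²q³
  (p¹²q³) · (p²) = p²q³
  (p²q³) · (p⁸q) = p

Answer: p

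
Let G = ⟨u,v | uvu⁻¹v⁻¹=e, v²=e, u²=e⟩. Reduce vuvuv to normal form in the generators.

Multiply left to right, reducing at each step:
  v · u = uv
  (uv) · v = u
  u · u = e
  e · v = v

Answer: v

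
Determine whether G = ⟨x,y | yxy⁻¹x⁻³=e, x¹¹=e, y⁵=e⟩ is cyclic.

Every cyclic group is abelian. But x·y = xy while y·x = x³y, so x·y ≠ y·x and G is not abelian. Hence G is not cyclic.

Answer: No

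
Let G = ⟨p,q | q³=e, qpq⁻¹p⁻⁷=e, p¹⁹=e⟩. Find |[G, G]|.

G' = [G, G] is generated by all commutators. The generator-pair commutators are: [p, q] = p¹³.
The subgroup they normally generate is {e, p, p², p³, p⁴, p⁵, p⁶, p⁷, p⁸, p⁹, p¹⁰, p¹¹, p¹², p¹³, p¹⁴, p¹⁵, p¹⁶, p¹⁷, p¹⁸}, of order 19.
Check: |G/G'| = 57/19 = 3 is the order of the abelianisation.

Answer: 19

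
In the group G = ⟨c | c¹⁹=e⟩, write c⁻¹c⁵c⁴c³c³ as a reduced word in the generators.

Multiply left to right, reducing at each step:
  (c¹⁸) · c⁵ = c⁴
  (c⁴) · c⁴ = c⁸
  (c⁸) · c³ = c¹¹
  (c¹¹) · c³ = c¹⁴

Answer: c¹⁴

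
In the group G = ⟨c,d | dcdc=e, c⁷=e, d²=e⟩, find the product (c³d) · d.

Compute (c³d) · d by multiplying left to right and reducing via the relations at each step:
  (c³d) · d = c³

Answer: c³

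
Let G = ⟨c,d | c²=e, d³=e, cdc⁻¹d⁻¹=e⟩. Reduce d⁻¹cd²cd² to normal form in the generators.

Multiply left to right, reducing at each step:
  (d²) · c = cd²
  (cd²) · d² = cd
  (cd) · c = d
  d · d² = e

Answer: e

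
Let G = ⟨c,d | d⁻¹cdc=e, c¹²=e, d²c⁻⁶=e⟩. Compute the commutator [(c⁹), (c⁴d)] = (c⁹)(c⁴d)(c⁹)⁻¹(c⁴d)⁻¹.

[(c⁹), (c⁴d)] = (c⁹)·(c⁴d)·(c⁹)⁻¹·(c⁴d)⁻¹.
  (c⁹) · (c⁴d) = cd
  (cd) · (c³) = c⁴d⁻¹
  (c⁴d⁻¹) · (c⁴d⁻¹) = c⁶

Answer: c⁶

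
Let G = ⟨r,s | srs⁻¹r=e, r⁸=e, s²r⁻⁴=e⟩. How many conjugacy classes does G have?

The conjugacy classes (representative and size) are:
  [e] (size 1), [r⁷] (size 2), [r²] (size 2), [r⁵] (size 2), [r⁴] (size 1), [r²s⁻¹] (size 4), [r³s] (size 4).
Class equation: 1 + 2 + 2 + 2 + 1 + 4 + 4 = 16 = |G|. So G has 7 conjugacy classes.

Answer: 7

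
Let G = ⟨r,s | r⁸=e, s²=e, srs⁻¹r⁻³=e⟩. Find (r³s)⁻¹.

The order of (r³s) is 4 (smallest k with (r³s)ᵏ = e), so (r³s)⁻¹ = (r³s)³ = r⁷s.
Check: (r³s) · (r⁷s) → (r³s) · r⁷ = s;   s · s = e, giving e as required.

Answer: r⁷s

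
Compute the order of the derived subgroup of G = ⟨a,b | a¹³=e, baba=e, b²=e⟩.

G' = [G, G] is generated by all commutators. The generator-pair commutators are: [a, b] = a².
The subgroup they normally generate is {e, a, a², a³, a⁴, a⁵, a⁶, a⁷, a⁸, a⁹, a¹⁰, a¹¹, a¹²}, of order 13.
Check: |G/G'| = 26/13 = 2 is the order of the abelianisation.

Answer: 13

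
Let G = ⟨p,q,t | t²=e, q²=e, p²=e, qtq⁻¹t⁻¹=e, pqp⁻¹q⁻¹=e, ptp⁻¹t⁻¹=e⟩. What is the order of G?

Enumerate words in the generators, reducing via the relations: the distinct elements are
  {e, p, q, t, pq, pt, qt, pqt}.
No further products give new elements, so |G| = 8.

Answer: 8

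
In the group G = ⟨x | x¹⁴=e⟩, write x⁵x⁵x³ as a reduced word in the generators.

Multiply left to right, reducing at each step:
  (x⁵) · x⁵ = x¹⁰
  (x¹⁰) · x³ = x¹³

Answer: x¹³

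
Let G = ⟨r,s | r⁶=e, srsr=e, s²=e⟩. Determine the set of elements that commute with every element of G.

An element z ∈ Z(G) iff z commutes with every generator.
For example r³ is central: (r³)·r = r⁴ = r·(r³); (r³)·s = r³s = s·(r³).
Whereas r ∉ Z(G) since r·s = rs ≠ r⁵s = s·r.
Checking each of the 12 elements this way gives Z(G) = {e, r³}, of order 2.

Answer: {e, r³}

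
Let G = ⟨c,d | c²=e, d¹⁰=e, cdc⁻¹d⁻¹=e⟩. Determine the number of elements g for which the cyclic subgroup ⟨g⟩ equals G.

⟨g⟩ = G would require ord(g) = |G| = 20, but the maximum element order in G is 10 < 20. So G is not cyclic and no single element generates it: the count is 0.

Answer: 0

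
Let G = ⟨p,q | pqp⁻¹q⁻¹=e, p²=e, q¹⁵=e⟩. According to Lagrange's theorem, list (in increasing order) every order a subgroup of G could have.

|G| = 30 = 2 · 3 · 5. By Lagrange's theorem the order of any subgroup divides 30; the divisors of 30 are 1, 2, 3, 5, 6, 10, 15, 30.

Answer: 1, 2, 3, 5, 6, 10, 15, 30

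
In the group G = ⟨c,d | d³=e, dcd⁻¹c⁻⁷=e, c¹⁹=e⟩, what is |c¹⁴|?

Compute successive powers until reaching e:
  (c¹⁴)¹ = c¹⁴, (c¹⁴)² = c⁹, (c¹⁴)³ = c⁴, (c¹⁴)⁴ = c¹⁸, (c¹⁴)⁵ = c¹³, (c¹⁴)⁶ = c⁸, (c¹⁴)⁷ = c³, (c¹⁴)⁸ = c¹⁷, (c¹⁴)⁹ = c¹², (c¹⁴)¹⁰ = c⁷, (c¹⁴)¹¹ = c², (c¹⁴)¹² = c¹⁶, (c¹⁴)¹³ = c¹¹, (c¹⁴)¹⁴ = c⁶, (c¹⁴)¹⁵ = c, (c¹⁴)¹⁶ = c¹⁵, (c¹⁴)¹⁷ = c¹⁰, (c¹⁴)¹⁸ = c⁵, (c¹⁴)¹⁹ = e.
The smallest positive k with (c¹⁴)ᵏ = e is 19.

Answer: 19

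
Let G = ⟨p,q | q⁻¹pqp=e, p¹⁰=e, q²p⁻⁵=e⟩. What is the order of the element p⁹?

Compute successive powers until reaching e:
  (p⁹)¹ = p⁹, (p⁹)² = p⁸, (p⁹)³ = p⁷, (p⁹)⁴ = p⁶, (p⁹)⁵ = p⁵, (p⁹)⁶ = p⁴, (p⁹)⁷ = p³, (p⁹)⁸ = p², (p⁹)⁹ = p, (p⁹)¹⁰ = e.
The smallest positive k with (p⁹)ᵏ = e is 10.

Answer: 10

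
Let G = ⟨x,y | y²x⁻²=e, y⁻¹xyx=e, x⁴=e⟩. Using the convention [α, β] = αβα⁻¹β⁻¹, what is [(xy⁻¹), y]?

[(xy⁻¹), y] = (xy⁻¹)·y·(xy⁻¹)⁻¹·y⁻¹.
  (xy⁻¹) · y = x
  x · (xy) = y⁻¹
  (y⁻¹) · (y⁻¹) = x²

Answer: x²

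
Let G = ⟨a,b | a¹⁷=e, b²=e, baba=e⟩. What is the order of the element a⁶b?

Compute successive powers until reaching e:
  (a⁶b)¹ = a⁶b, (a⁶b)² = e.
The smallest positive k with (a⁶b)ᵏ = e is 2.

Answer: 2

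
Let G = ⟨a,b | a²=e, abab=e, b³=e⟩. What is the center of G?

An element z ∈ Z(G) iff z commutes with every generator.
For example e is central: e·a = a = a·e; e·b = b = b·e.
Whereas a ∉ Z(G) since a·b = ab ≠ ab² = b·a.
Checking each of the 6 elements this way gives Z(G) = {e}, of order 1.

Answer: {e}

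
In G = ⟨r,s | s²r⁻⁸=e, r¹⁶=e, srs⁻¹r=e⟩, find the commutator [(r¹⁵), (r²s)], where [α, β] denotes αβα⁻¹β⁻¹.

[(r¹⁵), (r²s)] = (r¹⁵)·(r²s)·(r¹⁵)⁻¹·(r²s)⁻¹.
  (r¹⁵) · (r²s) = rs
  (rs) · r = s
  s · (r²s⁻¹) = r¹⁴

Answer: r¹⁴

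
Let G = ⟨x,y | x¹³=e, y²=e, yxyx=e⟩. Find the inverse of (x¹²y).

The order of (x¹²y) is 2 (smallest k with (x¹²y)ᵏ = e), so (x¹²y)⁻¹ = (x¹²y)¹ = x¹²y.
Check: (x¹²y) · (x¹²y) → (x¹²y) · x¹² = y;   y · y = e, giving e as required.

Answer: x¹²y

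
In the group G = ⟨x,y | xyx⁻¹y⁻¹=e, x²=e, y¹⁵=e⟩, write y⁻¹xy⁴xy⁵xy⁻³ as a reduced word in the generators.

Multiply left to right, reducing at each step:
  (y¹⁴) · x = xy¹⁴
  (xy¹⁴) · y⁴ = xy³
  (xy³) · x = y³
  (y³) · y⁵ = y⁸
  (y⁸) · x = xy⁸
  (xy⁸) · y⁻³ = xy⁵

Answer: xy⁵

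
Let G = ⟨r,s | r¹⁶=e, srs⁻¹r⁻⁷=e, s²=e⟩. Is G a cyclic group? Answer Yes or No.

Every cyclic group is abelian. But r·s = rs while s·r = r⁷s, so r·s ≠ s·r and G is not abelian. Hence G is not cyclic.

Answer: No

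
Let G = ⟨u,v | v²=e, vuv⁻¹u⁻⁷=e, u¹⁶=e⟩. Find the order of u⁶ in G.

Compute successive powers until reaching e:
  (u⁶)¹ = u⁶, (u⁶)² = u¹², (u⁶)³ = u², (u⁶)⁴ = u⁸, (u⁶)⁵ = u¹⁴, (u⁶)⁶ = u⁴, (u⁶)⁷ = u¹⁰, (u⁶)⁸ = e.
The smallest positive k with (u⁶)ᵏ = e is 8.

Answer: 8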